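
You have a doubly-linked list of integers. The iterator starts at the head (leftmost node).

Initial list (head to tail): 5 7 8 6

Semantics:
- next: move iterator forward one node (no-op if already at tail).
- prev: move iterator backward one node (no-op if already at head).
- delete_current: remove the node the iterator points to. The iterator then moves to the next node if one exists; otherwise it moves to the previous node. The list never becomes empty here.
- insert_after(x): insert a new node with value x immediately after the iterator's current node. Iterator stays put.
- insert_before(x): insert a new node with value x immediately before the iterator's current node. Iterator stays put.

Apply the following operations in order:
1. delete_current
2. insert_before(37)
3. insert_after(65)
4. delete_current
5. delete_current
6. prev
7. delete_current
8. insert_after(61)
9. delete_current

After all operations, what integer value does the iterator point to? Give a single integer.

After 1 (delete_current): list=[7, 8, 6] cursor@7
After 2 (insert_before(37)): list=[37, 7, 8, 6] cursor@7
After 3 (insert_after(65)): list=[37, 7, 65, 8, 6] cursor@7
After 4 (delete_current): list=[37, 65, 8, 6] cursor@65
After 5 (delete_current): list=[37, 8, 6] cursor@8
After 6 (prev): list=[37, 8, 6] cursor@37
After 7 (delete_current): list=[8, 6] cursor@8
After 8 (insert_after(61)): list=[8, 61, 6] cursor@8
After 9 (delete_current): list=[61, 6] cursor@61

Answer: 61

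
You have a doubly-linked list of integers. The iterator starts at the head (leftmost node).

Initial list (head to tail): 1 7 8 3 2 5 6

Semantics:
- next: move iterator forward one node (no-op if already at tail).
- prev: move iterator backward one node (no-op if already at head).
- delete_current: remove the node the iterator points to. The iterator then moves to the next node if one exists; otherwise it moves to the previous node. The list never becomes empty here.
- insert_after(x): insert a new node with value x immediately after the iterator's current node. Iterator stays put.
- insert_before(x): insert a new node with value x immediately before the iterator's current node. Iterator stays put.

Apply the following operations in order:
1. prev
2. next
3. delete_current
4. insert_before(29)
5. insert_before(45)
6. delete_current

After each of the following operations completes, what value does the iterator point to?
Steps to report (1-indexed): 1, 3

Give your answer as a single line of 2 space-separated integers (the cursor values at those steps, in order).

Answer: 1 8

Derivation:
After 1 (prev): list=[1, 7, 8, 3, 2, 5, 6] cursor@1
After 2 (next): list=[1, 7, 8, 3, 2, 5, 6] cursor@7
After 3 (delete_current): list=[1, 8, 3, 2, 5, 6] cursor@8
After 4 (insert_before(29)): list=[1, 29, 8, 3, 2, 5, 6] cursor@8
After 5 (insert_before(45)): list=[1, 29, 45, 8, 3, 2, 5, 6] cursor@8
After 6 (delete_current): list=[1, 29, 45, 3, 2, 5, 6] cursor@3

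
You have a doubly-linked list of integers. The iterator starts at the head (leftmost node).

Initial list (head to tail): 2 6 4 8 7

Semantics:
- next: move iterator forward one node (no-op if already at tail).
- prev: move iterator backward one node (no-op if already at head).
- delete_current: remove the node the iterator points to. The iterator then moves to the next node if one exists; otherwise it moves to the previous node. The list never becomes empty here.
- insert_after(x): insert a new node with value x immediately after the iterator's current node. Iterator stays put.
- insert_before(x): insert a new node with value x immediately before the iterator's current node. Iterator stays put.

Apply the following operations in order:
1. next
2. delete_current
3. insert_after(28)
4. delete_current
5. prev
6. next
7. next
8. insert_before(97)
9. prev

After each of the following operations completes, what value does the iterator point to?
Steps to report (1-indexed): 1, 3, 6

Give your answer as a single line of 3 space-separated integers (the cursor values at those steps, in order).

After 1 (next): list=[2, 6, 4, 8, 7] cursor@6
After 2 (delete_current): list=[2, 4, 8, 7] cursor@4
After 3 (insert_after(28)): list=[2, 4, 28, 8, 7] cursor@4
After 4 (delete_current): list=[2, 28, 8, 7] cursor@28
After 5 (prev): list=[2, 28, 8, 7] cursor@2
After 6 (next): list=[2, 28, 8, 7] cursor@28
After 7 (next): list=[2, 28, 8, 7] cursor@8
After 8 (insert_before(97)): list=[2, 28, 97, 8, 7] cursor@8
After 9 (prev): list=[2, 28, 97, 8, 7] cursor@97

Answer: 6 4 28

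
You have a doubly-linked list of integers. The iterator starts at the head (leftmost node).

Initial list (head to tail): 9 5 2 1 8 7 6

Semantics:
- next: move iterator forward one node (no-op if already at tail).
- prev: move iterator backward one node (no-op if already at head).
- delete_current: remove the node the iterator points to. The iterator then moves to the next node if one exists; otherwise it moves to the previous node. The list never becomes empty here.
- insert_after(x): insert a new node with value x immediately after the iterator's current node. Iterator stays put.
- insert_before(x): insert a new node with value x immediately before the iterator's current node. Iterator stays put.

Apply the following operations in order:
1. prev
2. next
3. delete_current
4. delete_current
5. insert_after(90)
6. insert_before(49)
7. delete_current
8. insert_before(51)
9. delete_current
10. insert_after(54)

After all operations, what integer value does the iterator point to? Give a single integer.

Answer: 8

Derivation:
After 1 (prev): list=[9, 5, 2, 1, 8, 7, 6] cursor@9
After 2 (next): list=[9, 5, 2, 1, 8, 7, 6] cursor@5
After 3 (delete_current): list=[9, 2, 1, 8, 7, 6] cursor@2
After 4 (delete_current): list=[9, 1, 8, 7, 6] cursor@1
After 5 (insert_after(90)): list=[9, 1, 90, 8, 7, 6] cursor@1
After 6 (insert_before(49)): list=[9, 49, 1, 90, 8, 7, 6] cursor@1
After 7 (delete_current): list=[9, 49, 90, 8, 7, 6] cursor@90
After 8 (insert_before(51)): list=[9, 49, 51, 90, 8, 7, 6] cursor@90
After 9 (delete_current): list=[9, 49, 51, 8, 7, 6] cursor@8
After 10 (insert_after(54)): list=[9, 49, 51, 8, 54, 7, 6] cursor@8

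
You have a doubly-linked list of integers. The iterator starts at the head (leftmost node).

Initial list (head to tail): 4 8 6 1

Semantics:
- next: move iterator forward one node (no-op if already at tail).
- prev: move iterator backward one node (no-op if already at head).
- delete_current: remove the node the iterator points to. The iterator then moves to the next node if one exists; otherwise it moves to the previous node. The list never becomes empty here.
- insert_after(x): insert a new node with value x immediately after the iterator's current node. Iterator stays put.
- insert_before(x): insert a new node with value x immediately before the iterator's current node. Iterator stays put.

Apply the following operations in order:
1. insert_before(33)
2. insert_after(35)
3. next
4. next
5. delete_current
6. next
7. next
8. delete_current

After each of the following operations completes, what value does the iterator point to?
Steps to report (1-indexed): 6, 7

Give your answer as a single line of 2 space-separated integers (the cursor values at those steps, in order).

Answer: 1 1

Derivation:
After 1 (insert_before(33)): list=[33, 4, 8, 6, 1] cursor@4
After 2 (insert_after(35)): list=[33, 4, 35, 8, 6, 1] cursor@4
After 3 (next): list=[33, 4, 35, 8, 6, 1] cursor@35
After 4 (next): list=[33, 4, 35, 8, 6, 1] cursor@8
After 5 (delete_current): list=[33, 4, 35, 6, 1] cursor@6
After 6 (next): list=[33, 4, 35, 6, 1] cursor@1
After 7 (next): list=[33, 4, 35, 6, 1] cursor@1
After 8 (delete_current): list=[33, 4, 35, 6] cursor@6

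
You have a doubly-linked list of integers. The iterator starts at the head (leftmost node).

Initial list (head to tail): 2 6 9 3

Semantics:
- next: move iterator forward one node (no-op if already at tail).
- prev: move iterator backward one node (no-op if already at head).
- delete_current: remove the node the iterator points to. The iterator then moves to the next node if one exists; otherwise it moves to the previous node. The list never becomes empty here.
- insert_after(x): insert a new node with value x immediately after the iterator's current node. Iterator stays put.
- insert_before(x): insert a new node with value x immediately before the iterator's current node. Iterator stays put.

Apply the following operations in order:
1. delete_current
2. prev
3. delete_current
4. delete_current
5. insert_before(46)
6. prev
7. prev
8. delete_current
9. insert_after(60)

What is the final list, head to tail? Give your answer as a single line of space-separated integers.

Answer: 3 60

Derivation:
After 1 (delete_current): list=[6, 9, 3] cursor@6
After 2 (prev): list=[6, 9, 3] cursor@6
After 3 (delete_current): list=[9, 3] cursor@9
After 4 (delete_current): list=[3] cursor@3
After 5 (insert_before(46)): list=[46, 3] cursor@3
After 6 (prev): list=[46, 3] cursor@46
After 7 (prev): list=[46, 3] cursor@46
After 8 (delete_current): list=[3] cursor@3
After 9 (insert_after(60)): list=[3, 60] cursor@3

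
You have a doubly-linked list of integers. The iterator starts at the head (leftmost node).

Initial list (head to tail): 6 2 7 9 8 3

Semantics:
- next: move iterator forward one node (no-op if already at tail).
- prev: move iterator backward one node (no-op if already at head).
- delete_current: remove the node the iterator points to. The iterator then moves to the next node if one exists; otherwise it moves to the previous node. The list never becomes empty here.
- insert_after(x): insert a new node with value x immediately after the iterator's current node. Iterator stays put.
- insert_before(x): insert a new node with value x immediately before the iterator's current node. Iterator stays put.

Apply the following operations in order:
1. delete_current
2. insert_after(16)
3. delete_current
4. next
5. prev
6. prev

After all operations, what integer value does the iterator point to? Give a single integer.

Answer: 16

Derivation:
After 1 (delete_current): list=[2, 7, 9, 8, 3] cursor@2
After 2 (insert_after(16)): list=[2, 16, 7, 9, 8, 3] cursor@2
After 3 (delete_current): list=[16, 7, 9, 8, 3] cursor@16
After 4 (next): list=[16, 7, 9, 8, 3] cursor@7
After 5 (prev): list=[16, 7, 9, 8, 3] cursor@16
After 6 (prev): list=[16, 7, 9, 8, 3] cursor@16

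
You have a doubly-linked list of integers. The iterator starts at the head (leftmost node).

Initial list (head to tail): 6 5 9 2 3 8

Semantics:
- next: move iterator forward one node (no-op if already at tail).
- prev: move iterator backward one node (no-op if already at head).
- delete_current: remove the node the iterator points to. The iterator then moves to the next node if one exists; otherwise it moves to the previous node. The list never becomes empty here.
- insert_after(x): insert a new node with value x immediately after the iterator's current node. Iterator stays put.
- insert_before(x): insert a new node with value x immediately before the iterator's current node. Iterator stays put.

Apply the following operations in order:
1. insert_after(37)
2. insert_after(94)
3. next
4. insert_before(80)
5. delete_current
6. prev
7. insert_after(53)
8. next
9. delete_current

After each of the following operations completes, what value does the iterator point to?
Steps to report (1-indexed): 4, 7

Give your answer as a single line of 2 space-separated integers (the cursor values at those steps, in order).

After 1 (insert_after(37)): list=[6, 37, 5, 9, 2, 3, 8] cursor@6
After 2 (insert_after(94)): list=[6, 94, 37, 5, 9, 2, 3, 8] cursor@6
After 3 (next): list=[6, 94, 37, 5, 9, 2, 3, 8] cursor@94
After 4 (insert_before(80)): list=[6, 80, 94, 37, 5, 9, 2, 3, 8] cursor@94
After 5 (delete_current): list=[6, 80, 37, 5, 9, 2, 3, 8] cursor@37
After 6 (prev): list=[6, 80, 37, 5, 9, 2, 3, 8] cursor@80
After 7 (insert_after(53)): list=[6, 80, 53, 37, 5, 9, 2, 3, 8] cursor@80
After 8 (next): list=[6, 80, 53, 37, 5, 9, 2, 3, 8] cursor@53
After 9 (delete_current): list=[6, 80, 37, 5, 9, 2, 3, 8] cursor@37

Answer: 94 80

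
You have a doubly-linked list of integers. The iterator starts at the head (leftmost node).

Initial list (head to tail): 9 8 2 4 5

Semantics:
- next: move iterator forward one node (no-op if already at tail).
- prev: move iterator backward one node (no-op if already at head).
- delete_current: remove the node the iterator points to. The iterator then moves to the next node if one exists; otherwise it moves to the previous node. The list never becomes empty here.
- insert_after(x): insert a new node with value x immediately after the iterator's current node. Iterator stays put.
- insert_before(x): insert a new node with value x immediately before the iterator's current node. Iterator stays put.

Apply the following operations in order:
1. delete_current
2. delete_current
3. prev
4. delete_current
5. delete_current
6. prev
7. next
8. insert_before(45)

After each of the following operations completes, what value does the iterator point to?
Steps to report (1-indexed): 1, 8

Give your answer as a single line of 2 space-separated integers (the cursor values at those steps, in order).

Answer: 8 5

Derivation:
After 1 (delete_current): list=[8, 2, 4, 5] cursor@8
After 2 (delete_current): list=[2, 4, 5] cursor@2
After 3 (prev): list=[2, 4, 5] cursor@2
After 4 (delete_current): list=[4, 5] cursor@4
After 5 (delete_current): list=[5] cursor@5
After 6 (prev): list=[5] cursor@5
After 7 (next): list=[5] cursor@5
After 8 (insert_before(45)): list=[45, 5] cursor@5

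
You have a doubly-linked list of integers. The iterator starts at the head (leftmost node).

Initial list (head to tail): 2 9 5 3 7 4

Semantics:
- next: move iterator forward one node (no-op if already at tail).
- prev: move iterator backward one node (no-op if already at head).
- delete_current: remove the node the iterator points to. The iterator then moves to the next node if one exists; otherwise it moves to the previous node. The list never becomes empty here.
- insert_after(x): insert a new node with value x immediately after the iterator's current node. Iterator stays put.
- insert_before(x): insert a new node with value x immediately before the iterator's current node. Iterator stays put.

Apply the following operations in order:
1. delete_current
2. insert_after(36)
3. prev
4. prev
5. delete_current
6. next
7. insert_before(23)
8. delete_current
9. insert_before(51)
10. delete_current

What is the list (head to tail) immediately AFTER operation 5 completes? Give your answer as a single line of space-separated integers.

Answer: 36 5 3 7 4

Derivation:
After 1 (delete_current): list=[9, 5, 3, 7, 4] cursor@9
After 2 (insert_after(36)): list=[9, 36, 5, 3, 7, 4] cursor@9
After 3 (prev): list=[9, 36, 5, 3, 7, 4] cursor@9
After 4 (prev): list=[9, 36, 5, 3, 7, 4] cursor@9
After 5 (delete_current): list=[36, 5, 3, 7, 4] cursor@36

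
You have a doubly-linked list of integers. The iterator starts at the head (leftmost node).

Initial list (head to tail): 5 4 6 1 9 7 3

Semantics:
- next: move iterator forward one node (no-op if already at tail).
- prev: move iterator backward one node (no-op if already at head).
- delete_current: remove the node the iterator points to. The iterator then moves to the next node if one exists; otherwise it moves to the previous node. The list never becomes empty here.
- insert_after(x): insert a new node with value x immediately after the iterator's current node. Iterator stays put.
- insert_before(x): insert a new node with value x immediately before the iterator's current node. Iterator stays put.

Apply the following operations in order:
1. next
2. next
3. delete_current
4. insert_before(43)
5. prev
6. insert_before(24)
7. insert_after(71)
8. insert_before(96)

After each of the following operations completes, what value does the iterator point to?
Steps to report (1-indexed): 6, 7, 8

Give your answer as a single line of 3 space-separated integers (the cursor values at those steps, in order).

After 1 (next): list=[5, 4, 6, 1, 9, 7, 3] cursor@4
After 2 (next): list=[5, 4, 6, 1, 9, 7, 3] cursor@6
After 3 (delete_current): list=[5, 4, 1, 9, 7, 3] cursor@1
After 4 (insert_before(43)): list=[5, 4, 43, 1, 9, 7, 3] cursor@1
After 5 (prev): list=[5, 4, 43, 1, 9, 7, 3] cursor@43
After 6 (insert_before(24)): list=[5, 4, 24, 43, 1, 9, 7, 3] cursor@43
After 7 (insert_after(71)): list=[5, 4, 24, 43, 71, 1, 9, 7, 3] cursor@43
After 8 (insert_before(96)): list=[5, 4, 24, 96, 43, 71, 1, 9, 7, 3] cursor@43

Answer: 43 43 43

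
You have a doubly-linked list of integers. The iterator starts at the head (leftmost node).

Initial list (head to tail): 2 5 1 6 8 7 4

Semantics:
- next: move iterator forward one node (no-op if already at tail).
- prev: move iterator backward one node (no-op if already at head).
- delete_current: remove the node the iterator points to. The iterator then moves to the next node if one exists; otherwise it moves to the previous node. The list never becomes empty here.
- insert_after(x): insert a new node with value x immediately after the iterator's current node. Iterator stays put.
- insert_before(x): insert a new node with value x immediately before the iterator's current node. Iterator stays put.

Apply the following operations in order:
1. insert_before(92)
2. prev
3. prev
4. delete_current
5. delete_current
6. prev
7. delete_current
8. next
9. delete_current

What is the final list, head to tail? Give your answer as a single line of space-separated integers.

After 1 (insert_before(92)): list=[92, 2, 5, 1, 6, 8, 7, 4] cursor@2
After 2 (prev): list=[92, 2, 5, 1, 6, 8, 7, 4] cursor@92
After 3 (prev): list=[92, 2, 5, 1, 6, 8, 7, 4] cursor@92
After 4 (delete_current): list=[2, 5, 1, 6, 8, 7, 4] cursor@2
After 5 (delete_current): list=[5, 1, 6, 8, 7, 4] cursor@5
After 6 (prev): list=[5, 1, 6, 8, 7, 4] cursor@5
After 7 (delete_current): list=[1, 6, 8, 7, 4] cursor@1
After 8 (next): list=[1, 6, 8, 7, 4] cursor@6
After 9 (delete_current): list=[1, 8, 7, 4] cursor@8

Answer: 1 8 7 4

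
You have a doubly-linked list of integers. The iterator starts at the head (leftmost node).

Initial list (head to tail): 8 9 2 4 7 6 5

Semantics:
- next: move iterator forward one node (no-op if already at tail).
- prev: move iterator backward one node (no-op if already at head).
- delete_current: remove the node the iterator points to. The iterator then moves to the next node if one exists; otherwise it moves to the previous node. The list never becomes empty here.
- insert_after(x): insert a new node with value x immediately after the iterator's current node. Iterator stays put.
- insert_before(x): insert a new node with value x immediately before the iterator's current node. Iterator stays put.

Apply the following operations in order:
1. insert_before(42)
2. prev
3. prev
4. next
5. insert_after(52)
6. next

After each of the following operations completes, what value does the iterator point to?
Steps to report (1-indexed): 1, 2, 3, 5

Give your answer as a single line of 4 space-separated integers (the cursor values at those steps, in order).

Answer: 8 42 42 8

Derivation:
After 1 (insert_before(42)): list=[42, 8, 9, 2, 4, 7, 6, 5] cursor@8
After 2 (prev): list=[42, 8, 9, 2, 4, 7, 6, 5] cursor@42
After 3 (prev): list=[42, 8, 9, 2, 4, 7, 6, 5] cursor@42
After 4 (next): list=[42, 8, 9, 2, 4, 7, 6, 5] cursor@8
After 5 (insert_after(52)): list=[42, 8, 52, 9, 2, 4, 7, 6, 5] cursor@8
After 6 (next): list=[42, 8, 52, 9, 2, 4, 7, 6, 5] cursor@52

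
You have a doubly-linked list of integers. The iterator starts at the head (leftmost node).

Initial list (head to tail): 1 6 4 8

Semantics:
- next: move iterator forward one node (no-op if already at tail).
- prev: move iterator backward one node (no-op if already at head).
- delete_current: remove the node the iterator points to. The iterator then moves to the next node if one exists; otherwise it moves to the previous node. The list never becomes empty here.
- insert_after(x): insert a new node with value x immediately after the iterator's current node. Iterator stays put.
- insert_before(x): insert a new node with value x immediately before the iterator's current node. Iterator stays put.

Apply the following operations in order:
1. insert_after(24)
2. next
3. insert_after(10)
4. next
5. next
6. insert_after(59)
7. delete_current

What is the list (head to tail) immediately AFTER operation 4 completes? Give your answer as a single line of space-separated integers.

Answer: 1 24 10 6 4 8

Derivation:
After 1 (insert_after(24)): list=[1, 24, 6, 4, 8] cursor@1
After 2 (next): list=[1, 24, 6, 4, 8] cursor@24
After 3 (insert_after(10)): list=[1, 24, 10, 6, 4, 8] cursor@24
After 4 (next): list=[1, 24, 10, 6, 4, 8] cursor@10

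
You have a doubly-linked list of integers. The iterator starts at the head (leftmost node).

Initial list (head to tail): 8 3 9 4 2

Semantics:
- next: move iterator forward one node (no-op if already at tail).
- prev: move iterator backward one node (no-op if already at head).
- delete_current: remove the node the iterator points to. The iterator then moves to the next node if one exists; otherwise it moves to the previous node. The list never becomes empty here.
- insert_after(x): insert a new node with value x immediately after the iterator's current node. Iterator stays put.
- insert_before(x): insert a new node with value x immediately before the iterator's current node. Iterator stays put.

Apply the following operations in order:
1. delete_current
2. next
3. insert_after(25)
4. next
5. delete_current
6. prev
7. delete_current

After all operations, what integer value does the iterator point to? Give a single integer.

After 1 (delete_current): list=[3, 9, 4, 2] cursor@3
After 2 (next): list=[3, 9, 4, 2] cursor@9
After 3 (insert_after(25)): list=[3, 9, 25, 4, 2] cursor@9
After 4 (next): list=[3, 9, 25, 4, 2] cursor@25
After 5 (delete_current): list=[3, 9, 4, 2] cursor@4
After 6 (prev): list=[3, 9, 4, 2] cursor@9
After 7 (delete_current): list=[3, 4, 2] cursor@4

Answer: 4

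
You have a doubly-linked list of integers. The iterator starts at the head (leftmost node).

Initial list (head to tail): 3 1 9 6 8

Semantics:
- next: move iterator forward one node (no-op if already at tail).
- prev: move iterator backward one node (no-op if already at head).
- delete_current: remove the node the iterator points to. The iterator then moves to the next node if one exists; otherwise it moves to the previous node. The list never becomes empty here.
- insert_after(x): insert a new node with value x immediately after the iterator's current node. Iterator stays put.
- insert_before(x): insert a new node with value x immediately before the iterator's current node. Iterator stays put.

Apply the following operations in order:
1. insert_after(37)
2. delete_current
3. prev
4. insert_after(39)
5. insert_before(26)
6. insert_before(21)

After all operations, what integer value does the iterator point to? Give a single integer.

After 1 (insert_after(37)): list=[3, 37, 1, 9, 6, 8] cursor@3
After 2 (delete_current): list=[37, 1, 9, 6, 8] cursor@37
After 3 (prev): list=[37, 1, 9, 6, 8] cursor@37
After 4 (insert_after(39)): list=[37, 39, 1, 9, 6, 8] cursor@37
After 5 (insert_before(26)): list=[26, 37, 39, 1, 9, 6, 8] cursor@37
After 6 (insert_before(21)): list=[26, 21, 37, 39, 1, 9, 6, 8] cursor@37

Answer: 37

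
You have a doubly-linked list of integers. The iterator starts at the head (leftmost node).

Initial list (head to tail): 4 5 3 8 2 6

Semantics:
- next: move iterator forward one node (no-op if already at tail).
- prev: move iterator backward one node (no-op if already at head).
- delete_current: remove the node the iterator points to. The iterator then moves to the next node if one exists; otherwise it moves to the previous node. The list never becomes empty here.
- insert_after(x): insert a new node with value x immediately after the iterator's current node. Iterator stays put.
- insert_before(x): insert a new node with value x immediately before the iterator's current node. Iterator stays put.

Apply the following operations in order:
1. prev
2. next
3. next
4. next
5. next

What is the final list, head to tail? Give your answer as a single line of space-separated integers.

Answer: 4 5 3 8 2 6

Derivation:
After 1 (prev): list=[4, 5, 3, 8, 2, 6] cursor@4
After 2 (next): list=[4, 5, 3, 8, 2, 6] cursor@5
After 3 (next): list=[4, 5, 3, 8, 2, 6] cursor@3
After 4 (next): list=[4, 5, 3, 8, 2, 6] cursor@8
After 5 (next): list=[4, 5, 3, 8, 2, 6] cursor@2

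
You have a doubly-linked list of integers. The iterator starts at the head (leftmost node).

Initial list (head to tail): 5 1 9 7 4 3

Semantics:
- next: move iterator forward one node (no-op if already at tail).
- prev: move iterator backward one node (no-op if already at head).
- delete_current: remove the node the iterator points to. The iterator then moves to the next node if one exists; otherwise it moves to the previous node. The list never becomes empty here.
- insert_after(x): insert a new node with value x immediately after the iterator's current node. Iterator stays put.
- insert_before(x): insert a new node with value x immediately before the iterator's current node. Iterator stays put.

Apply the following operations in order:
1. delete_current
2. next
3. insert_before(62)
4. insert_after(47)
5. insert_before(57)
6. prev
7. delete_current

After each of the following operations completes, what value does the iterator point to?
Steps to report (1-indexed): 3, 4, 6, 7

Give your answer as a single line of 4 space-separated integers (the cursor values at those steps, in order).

After 1 (delete_current): list=[1, 9, 7, 4, 3] cursor@1
After 2 (next): list=[1, 9, 7, 4, 3] cursor@9
After 3 (insert_before(62)): list=[1, 62, 9, 7, 4, 3] cursor@9
After 4 (insert_after(47)): list=[1, 62, 9, 47, 7, 4, 3] cursor@9
After 5 (insert_before(57)): list=[1, 62, 57, 9, 47, 7, 4, 3] cursor@9
After 6 (prev): list=[1, 62, 57, 9, 47, 7, 4, 3] cursor@57
After 7 (delete_current): list=[1, 62, 9, 47, 7, 4, 3] cursor@9

Answer: 9 9 57 9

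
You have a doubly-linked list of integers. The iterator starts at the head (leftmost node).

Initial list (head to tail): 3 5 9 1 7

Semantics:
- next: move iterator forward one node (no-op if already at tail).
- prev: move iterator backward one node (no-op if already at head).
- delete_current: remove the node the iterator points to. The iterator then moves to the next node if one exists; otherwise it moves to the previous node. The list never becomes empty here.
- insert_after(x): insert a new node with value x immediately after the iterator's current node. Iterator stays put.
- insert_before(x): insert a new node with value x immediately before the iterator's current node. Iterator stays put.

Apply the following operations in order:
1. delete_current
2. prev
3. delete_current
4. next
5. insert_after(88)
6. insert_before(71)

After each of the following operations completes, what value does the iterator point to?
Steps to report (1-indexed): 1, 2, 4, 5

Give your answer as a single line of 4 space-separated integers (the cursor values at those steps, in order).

After 1 (delete_current): list=[5, 9, 1, 7] cursor@5
After 2 (prev): list=[5, 9, 1, 7] cursor@5
After 3 (delete_current): list=[9, 1, 7] cursor@9
After 4 (next): list=[9, 1, 7] cursor@1
After 5 (insert_after(88)): list=[9, 1, 88, 7] cursor@1
After 6 (insert_before(71)): list=[9, 71, 1, 88, 7] cursor@1

Answer: 5 5 1 1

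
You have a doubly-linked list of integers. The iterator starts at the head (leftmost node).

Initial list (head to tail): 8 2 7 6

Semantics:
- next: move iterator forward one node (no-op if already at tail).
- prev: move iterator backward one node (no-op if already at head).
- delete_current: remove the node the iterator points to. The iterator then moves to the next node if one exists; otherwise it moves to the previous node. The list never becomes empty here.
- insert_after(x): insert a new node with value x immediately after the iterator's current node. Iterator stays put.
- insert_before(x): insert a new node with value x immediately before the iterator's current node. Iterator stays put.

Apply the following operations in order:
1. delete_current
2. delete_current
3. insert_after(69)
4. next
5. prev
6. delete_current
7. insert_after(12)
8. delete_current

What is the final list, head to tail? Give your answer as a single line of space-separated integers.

Answer: 12 6

Derivation:
After 1 (delete_current): list=[2, 7, 6] cursor@2
After 2 (delete_current): list=[7, 6] cursor@7
After 3 (insert_after(69)): list=[7, 69, 6] cursor@7
After 4 (next): list=[7, 69, 6] cursor@69
After 5 (prev): list=[7, 69, 6] cursor@7
After 6 (delete_current): list=[69, 6] cursor@69
After 7 (insert_after(12)): list=[69, 12, 6] cursor@69
After 8 (delete_current): list=[12, 6] cursor@12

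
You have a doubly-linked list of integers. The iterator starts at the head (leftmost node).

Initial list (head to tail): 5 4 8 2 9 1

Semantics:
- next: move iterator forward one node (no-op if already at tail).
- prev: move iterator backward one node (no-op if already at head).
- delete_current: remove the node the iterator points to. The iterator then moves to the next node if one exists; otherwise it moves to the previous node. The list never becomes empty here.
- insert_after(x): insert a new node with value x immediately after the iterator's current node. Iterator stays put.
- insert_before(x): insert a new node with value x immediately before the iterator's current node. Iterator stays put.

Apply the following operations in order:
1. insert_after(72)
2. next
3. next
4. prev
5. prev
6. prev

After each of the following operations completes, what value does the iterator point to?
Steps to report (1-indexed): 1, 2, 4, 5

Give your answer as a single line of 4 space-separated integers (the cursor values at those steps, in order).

Answer: 5 72 72 5

Derivation:
After 1 (insert_after(72)): list=[5, 72, 4, 8, 2, 9, 1] cursor@5
After 2 (next): list=[5, 72, 4, 8, 2, 9, 1] cursor@72
After 3 (next): list=[5, 72, 4, 8, 2, 9, 1] cursor@4
After 4 (prev): list=[5, 72, 4, 8, 2, 9, 1] cursor@72
After 5 (prev): list=[5, 72, 4, 8, 2, 9, 1] cursor@5
After 6 (prev): list=[5, 72, 4, 8, 2, 9, 1] cursor@5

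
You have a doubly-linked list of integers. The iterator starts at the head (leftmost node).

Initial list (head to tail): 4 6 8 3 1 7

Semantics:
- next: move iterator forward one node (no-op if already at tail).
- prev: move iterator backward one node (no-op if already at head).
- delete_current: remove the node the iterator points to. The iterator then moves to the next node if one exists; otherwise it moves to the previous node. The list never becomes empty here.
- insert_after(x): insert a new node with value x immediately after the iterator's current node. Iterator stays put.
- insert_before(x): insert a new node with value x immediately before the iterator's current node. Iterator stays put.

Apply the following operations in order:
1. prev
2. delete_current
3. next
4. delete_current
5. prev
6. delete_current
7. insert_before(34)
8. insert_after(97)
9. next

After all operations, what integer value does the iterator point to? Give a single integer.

Answer: 97

Derivation:
After 1 (prev): list=[4, 6, 8, 3, 1, 7] cursor@4
After 2 (delete_current): list=[6, 8, 3, 1, 7] cursor@6
After 3 (next): list=[6, 8, 3, 1, 7] cursor@8
After 4 (delete_current): list=[6, 3, 1, 7] cursor@3
After 5 (prev): list=[6, 3, 1, 7] cursor@6
After 6 (delete_current): list=[3, 1, 7] cursor@3
After 7 (insert_before(34)): list=[34, 3, 1, 7] cursor@3
After 8 (insert_after(97)): list=[34, 3, 97, 1, 7] cursor@3
After 9 (next): list=[34, 3, 97, 1, 7] cursor@97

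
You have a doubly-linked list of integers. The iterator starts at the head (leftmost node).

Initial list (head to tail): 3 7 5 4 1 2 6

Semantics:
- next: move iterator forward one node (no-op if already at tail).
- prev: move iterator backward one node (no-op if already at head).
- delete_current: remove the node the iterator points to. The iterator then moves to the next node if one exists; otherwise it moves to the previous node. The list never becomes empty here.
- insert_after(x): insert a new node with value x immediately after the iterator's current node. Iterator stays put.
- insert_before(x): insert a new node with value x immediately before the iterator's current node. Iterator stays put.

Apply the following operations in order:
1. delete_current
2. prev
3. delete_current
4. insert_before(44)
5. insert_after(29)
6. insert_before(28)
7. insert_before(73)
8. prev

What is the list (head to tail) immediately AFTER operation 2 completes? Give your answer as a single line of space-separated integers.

Answer: 7 5 4 1 2 6

Derivation:
After 1 (delete_current): list=[7, 5, 4, 1, 2, 6] cursor@7
After 2 (prev): list=[7, 5, 4, 1, 2, 6] cursor@7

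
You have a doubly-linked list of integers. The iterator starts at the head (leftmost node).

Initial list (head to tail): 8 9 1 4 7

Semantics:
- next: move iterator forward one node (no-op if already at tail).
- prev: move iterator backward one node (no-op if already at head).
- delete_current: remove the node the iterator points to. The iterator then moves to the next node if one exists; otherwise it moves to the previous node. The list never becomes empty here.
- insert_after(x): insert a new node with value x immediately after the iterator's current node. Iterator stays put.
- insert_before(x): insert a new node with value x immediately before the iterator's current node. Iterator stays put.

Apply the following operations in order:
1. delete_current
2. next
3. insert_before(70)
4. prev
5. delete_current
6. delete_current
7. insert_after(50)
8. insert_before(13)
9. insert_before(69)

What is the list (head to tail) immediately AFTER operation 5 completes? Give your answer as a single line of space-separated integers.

Answer: 9 1 4 7

Derivation:
After 1 (delete_current): list=[9, 1, 4, 7] cursor@9
After 2 (next): list=[9, 1, 4, 7] cursor@1
After 3 (insert_before(70)): list=[9, 70, 1, 4, 7] cursor@1
After 4 (prev): list=[9, 70, 1, 4, 7] cursor@70
After 5 (delete_current): list=[9, 1, 4, 7] cursor@1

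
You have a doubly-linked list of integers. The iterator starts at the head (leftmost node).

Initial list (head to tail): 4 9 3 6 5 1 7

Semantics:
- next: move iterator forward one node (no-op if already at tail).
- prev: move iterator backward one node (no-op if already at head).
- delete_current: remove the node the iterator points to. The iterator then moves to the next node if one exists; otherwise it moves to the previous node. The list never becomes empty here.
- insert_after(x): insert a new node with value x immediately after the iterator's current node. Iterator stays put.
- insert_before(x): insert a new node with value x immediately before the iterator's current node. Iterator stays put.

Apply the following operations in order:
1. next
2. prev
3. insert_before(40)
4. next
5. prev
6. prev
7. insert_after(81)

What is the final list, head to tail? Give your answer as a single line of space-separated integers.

After 1 (next): list=[4, 9, 3, 6, 5, 1, 7] cursor@9
After 2 (prev): list=[4, 9, 3, 6, 5, 1, 7] cursor@4
After 3 (insert_before(40)): list=[40, 4, 9, 3, 6, 5, 1, 7] cursor@4
After 4 (next): list=[40, 4, 9, 3, 6, 5, 1, 7] cursor@9
After 5 (prev): list=[40, 4, 9, 3, 6, 5, 1, 7] cursor@4
After 6 (prev): list=[40, 4, 9, 3, 6, 5, 1, 7] cursor@40
After 7 (insert_after(81)): list=[40, 81, 4, 9, 3, 6, 5, 1, 7] cursor@40

Answer: 40 81 4 9 3 6 5 1 7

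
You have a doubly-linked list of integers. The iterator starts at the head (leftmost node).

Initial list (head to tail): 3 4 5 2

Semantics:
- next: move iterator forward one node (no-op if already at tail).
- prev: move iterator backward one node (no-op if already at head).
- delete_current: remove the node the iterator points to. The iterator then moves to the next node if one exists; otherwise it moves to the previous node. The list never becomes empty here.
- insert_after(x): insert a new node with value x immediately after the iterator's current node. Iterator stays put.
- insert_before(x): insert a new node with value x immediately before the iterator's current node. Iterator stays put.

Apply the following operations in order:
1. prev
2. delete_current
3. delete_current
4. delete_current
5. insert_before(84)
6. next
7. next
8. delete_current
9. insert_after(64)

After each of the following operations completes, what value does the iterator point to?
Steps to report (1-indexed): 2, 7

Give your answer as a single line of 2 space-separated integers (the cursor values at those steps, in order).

Answer: 4 2

Derivation:
After 1 (prev): list=[3, 4, 5, 2] cursor@3
After 2 (delete_current): list=[4, 5, 2] cursor@4
After 3 (delete_current): list=[5, 2] cursor@5
After 4 (delete_current): list=[2] cursor@2
After 5 (insert_before(84)): list=[84, 2] cursor@2
After 6 (next): list=[84, 2] cursor@2
After 7 (next): list=[84, 2] cursor@2
After 8 (delete_current): list=[84] cursor@84
After 9 (insert_after(64)): list=[84, 64] cursor@84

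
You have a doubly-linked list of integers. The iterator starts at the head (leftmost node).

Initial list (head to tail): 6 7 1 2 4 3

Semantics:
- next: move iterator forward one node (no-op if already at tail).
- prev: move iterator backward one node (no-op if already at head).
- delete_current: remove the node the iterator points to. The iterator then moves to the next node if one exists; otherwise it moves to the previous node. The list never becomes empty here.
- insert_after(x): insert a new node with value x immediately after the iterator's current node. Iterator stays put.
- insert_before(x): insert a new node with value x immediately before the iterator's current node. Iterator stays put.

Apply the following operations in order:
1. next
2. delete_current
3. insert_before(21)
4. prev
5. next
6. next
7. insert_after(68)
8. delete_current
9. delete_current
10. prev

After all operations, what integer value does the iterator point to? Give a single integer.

Answer: 1

Derivation:
After 1 (next): list=[6, 7, 1, 2, 4, 3] cursor@7
After 2 (delete_current): list=[6, 1, 2, 4, 3] cursor@1
After 3 (insert_before(21)): list=[6, 21, 1, 2, 4, 3] cursor@1
After 4 (prev): list=[6, 21, 1, 2, 4, 3] cursor@21
After 5 (next): list=[6, 21, 1, 2, 4, 3] cursor@1
After 6 (next): list=[6, 21, 1, 2, 4, 3] cursor@2
After 7 (insert_after(68)): list=[6, 21, 1, 2, 68, 4, 3] cursor@2
After 8 (delete_current): list=[6, 21, 1, 68, 4, 3] cursor@68
After 9 (delete_current): list=[6, 21, 1, 4, 3] cursor@4
After 10 (prev): list=[6, 21, 1, 4, 3] cursor@1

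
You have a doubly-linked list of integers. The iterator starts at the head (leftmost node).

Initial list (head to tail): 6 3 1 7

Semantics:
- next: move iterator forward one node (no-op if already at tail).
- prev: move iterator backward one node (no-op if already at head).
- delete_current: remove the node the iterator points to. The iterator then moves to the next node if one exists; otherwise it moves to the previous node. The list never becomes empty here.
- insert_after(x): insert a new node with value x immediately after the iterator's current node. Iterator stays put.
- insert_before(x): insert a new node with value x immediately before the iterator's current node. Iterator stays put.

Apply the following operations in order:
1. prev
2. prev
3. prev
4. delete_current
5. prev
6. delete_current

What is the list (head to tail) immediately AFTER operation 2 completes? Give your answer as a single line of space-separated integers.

Answer: 6 3 1 7

Derivation:
After 1 (prev): list=[6, 3, 1, 7] cursor@6
After 2 (prev): list=[6, 3, 1, 7] cursor@6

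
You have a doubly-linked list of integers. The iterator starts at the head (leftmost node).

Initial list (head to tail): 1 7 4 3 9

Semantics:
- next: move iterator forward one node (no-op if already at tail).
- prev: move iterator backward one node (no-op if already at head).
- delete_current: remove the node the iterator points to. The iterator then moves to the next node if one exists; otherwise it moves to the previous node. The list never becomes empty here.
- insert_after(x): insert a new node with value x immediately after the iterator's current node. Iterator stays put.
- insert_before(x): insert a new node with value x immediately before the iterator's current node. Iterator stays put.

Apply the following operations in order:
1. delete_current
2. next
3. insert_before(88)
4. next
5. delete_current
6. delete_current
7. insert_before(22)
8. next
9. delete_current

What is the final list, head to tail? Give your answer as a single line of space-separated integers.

After 1 (delete_current): list=[7, 4, 3, 9] cursor@7
After 2 (next): list=[7, 4, 3, 9] cursor@4
After 3 (insert_before(88)): list=[7, 88, 4, 3, 9] cursor@4
After 4 (next): list=[7, 88, 4, 3, 9] cursor@3
After 5 (delete_current): list=[7, 88, 4, 9] cursor@9
After 6 (delete_current): list=[7, 88, 4] cursor@4
After 7 (insert_before(22)): list=[7, 88, 22, 4] cursor@4
After 8 (next): list=[7, 88, 22, 4] cursor@4
After 9 (delete_current): list=[7, 88, 22] cursor@22

Answer: 7 88 22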